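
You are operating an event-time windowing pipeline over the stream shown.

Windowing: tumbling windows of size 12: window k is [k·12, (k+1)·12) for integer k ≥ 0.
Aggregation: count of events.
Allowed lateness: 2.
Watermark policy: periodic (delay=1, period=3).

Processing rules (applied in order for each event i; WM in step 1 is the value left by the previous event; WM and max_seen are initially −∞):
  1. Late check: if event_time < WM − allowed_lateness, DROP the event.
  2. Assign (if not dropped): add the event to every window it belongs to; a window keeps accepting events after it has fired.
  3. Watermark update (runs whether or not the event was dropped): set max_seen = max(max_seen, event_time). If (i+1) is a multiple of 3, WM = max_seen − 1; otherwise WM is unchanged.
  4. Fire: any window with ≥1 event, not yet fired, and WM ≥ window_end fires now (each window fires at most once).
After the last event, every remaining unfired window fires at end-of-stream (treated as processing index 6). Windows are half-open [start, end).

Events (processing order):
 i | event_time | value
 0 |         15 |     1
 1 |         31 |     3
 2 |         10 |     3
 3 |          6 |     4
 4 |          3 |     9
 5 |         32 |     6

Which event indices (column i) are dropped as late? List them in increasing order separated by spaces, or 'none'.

3 4

i=0 t=15 v=1: → [12,24); WM=−∞
i=1 t=31 v=3: → [24,36); WM=−∞
i=2 t=10 v=3: → [0,12); WM=30; [0,12) fires=1 [12,24) fires=1
i=3 t=6 v=4: DROP (t<30-2); WM=30
i=4 t=3 v=9: DROP (t<30-2); WM=30
i=5 t=32 v=6: → [24,36); WM=31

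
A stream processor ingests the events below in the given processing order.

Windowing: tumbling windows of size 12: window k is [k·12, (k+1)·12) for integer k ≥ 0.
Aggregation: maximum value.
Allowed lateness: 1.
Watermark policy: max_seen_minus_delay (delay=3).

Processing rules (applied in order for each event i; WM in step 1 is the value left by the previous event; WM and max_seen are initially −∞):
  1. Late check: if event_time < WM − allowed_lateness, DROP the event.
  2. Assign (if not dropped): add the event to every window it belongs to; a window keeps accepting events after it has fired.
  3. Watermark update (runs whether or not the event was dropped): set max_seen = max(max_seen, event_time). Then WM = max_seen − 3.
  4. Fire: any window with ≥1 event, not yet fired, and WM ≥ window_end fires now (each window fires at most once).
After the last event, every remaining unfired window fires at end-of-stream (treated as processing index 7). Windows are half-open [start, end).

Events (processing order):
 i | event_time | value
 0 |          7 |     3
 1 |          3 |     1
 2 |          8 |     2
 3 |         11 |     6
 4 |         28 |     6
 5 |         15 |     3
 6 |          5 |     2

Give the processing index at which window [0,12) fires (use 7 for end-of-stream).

4

i=0 t=7 v=3: → [0,12); WM=4
i=1 t=3 v=1: → [0,12); WM=4
i=2 t=8 v=2: → [0,12); WM=5
i=3 t=11 v=6: → [0,12); WM=8
i=4 t=28 v=6: → [24,36); WM=25; [0,12) fires=6
i=5 t=15 v=3: DROP (t<25-1); WM=25
i=6 t=5 v=2: DROP (t<25-1); WM=25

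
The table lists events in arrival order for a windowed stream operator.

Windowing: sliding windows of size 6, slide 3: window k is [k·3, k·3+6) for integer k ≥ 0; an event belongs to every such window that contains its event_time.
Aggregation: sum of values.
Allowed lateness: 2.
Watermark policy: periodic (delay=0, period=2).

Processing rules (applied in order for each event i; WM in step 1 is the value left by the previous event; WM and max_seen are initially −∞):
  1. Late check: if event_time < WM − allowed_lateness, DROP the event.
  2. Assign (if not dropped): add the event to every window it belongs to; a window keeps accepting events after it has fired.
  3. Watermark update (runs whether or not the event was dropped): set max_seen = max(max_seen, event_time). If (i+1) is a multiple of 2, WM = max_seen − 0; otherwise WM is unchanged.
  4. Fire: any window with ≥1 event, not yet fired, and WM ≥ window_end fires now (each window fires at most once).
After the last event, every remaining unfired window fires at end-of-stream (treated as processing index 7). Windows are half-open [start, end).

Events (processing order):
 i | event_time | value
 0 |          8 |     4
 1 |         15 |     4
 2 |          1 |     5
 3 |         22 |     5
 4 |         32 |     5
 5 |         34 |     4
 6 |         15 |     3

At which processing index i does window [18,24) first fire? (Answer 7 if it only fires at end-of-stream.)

i=0 t=8 v=4: → [6,12),[3,9); WM=−∞
i=1 t=15 v=4: → [15,21),[12,18); WM=15; [3,9) fires=4 [6,12) fires=4
i=2 t=1 v=5: DROP (t<15-2); WM=15
i=3 t=22 v=5: → [21,27),[18,24); WM=22; [12,18) fires=4 [15,21) fires=4
i=4 t=32 v=5: → [30,36),[27,33); WM=22
i=5 t=34 v=4: → [33,39),[30,36); WM=34; [18,24) fires=5 [21,27) fires=5 [27,33) fires=5
i=6 t=15 v=3: DROP (t<34-2); WM=34

5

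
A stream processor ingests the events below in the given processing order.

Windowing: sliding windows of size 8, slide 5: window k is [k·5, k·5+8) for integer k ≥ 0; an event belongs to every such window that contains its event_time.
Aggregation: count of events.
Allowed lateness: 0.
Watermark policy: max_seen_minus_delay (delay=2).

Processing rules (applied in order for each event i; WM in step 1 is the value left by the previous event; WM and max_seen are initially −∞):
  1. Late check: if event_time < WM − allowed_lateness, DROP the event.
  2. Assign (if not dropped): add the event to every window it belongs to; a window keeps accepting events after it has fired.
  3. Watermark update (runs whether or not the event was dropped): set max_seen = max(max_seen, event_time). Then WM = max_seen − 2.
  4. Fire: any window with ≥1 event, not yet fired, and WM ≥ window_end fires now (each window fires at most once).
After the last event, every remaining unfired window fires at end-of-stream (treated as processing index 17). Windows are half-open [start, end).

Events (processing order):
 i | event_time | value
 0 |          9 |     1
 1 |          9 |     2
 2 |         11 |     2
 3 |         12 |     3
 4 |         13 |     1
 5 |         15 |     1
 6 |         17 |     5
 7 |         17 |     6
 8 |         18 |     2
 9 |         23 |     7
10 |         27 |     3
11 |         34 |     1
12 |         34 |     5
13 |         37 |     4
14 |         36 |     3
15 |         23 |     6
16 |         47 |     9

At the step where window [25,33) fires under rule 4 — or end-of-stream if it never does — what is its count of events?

i=0 t=9 v=1: → [5,13); WM=7
i=1 t=9 v=2: → [5,13); WM=7
i=2 t=11 v=2: → [10,18),[5,13); WM=9
i=3 t=12 v=3: → [10,18),[5,13); WM=10
i=4 t=13 v=1: → [10,18); WM=11
i=5 t=15 v=1: → [15,23),[10,18); WM=13; [5,13) fires=4
i=6 t=17 v=5: → [15,23),[10,18); WM=15
i=7 t=17 v=6: → [15,23),[10,18); WM=15
i=8 t=18 v=2: → [15,23); WM=16
i=9 t=23 v=7: → [20,28); WM=21; [10,18) fires=6
i=10 t=27 v=3: → [25,33),[20,28); WM=25; [15,23) fires=4
i=11 t=34 v=1: → [30,38); WM=32; [20,28) fires=2
i=12 t=34 v=5: → [30,38); WM=32
i=13 t=37 v=4: → [35,43),[30,38); WM=35; [25,33) fires=1
i=14 t=36 v=3: → [35,43),[30,38); WM=35
i=15 t=23 v=6: DROP (t<35-0); WM=35
i=16 t=47 v=9: → [45,53),[40,48); WM=45; [30,38) fires=4 [35,43) fires=2

1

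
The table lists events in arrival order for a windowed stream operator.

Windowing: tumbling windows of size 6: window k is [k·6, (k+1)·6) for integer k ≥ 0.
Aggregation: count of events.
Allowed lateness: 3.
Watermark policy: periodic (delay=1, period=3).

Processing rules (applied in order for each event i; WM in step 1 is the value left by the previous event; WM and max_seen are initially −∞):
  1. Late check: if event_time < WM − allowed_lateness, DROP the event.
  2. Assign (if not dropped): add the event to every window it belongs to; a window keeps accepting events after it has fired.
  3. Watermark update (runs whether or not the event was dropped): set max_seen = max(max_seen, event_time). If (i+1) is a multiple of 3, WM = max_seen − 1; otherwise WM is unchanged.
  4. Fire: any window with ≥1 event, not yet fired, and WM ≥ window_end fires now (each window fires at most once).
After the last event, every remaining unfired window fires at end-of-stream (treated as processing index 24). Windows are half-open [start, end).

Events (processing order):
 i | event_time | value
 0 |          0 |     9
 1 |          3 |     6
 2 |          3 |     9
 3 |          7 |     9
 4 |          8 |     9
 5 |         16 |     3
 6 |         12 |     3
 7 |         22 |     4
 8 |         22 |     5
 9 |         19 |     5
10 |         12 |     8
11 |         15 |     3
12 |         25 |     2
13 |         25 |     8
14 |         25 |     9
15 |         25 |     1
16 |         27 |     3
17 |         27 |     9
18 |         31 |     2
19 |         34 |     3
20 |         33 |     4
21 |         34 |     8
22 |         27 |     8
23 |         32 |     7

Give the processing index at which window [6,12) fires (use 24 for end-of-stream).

5

i=0 t=0 v=9: → [0,6); WM=−∞
i=1 t=3 v=6: → [0,6); WM=−∞
i=2 t=3 v=9: → [0,6); WM=2
i=3 t=7 v=9: → [6,12); WM=2
i=4 t=8 v=9: → [6,12); WM=2
i=5 t=16 v=3: → [12,18); WM=15; [0,6) fires=3 [6,12) fires=2
i=6 t=12 v=3: → [12,18); WM=15
i=7 t=22 v=4: → [18,24); WM=15
i=8 t=22 v=5: → [18,24); WM=21; [12,18) fires=2
i=9 t=19 v=5: → [18,24); WM=21
i=10 t=12 v=8: DROP (t<21-3); WM=21
i=11 t=15 v=3: DROP (t<21-3); WM=21
i=12 t=25 v=2: → [24,30); WM=21
i=13 t=25 v=8: → [24,30); WM=21
i=14 t=25 v=9: → [24,30); WM=24; [18,24) fires=3
i=15 t=25 v=1: → [24,30); WM=24
i=16 t=27 v=3: → [24,30); WM=24
i=17 t=27 v=9: → [24,30); WM=26
i=18 t=31 v=2: → [30,36); WM=26
i=19 t=34 v=3: → [30,36); WM=26
i=20 t=33 v=4: → [30,36); WM=33; [24,30) fires=6
i=21 t=34 v=8: → [30,36); WM=33
i=22 t=27 v=8: DROP (t<33-3); WM=33
i=23 t=32 v=7: → [30,36); WM=33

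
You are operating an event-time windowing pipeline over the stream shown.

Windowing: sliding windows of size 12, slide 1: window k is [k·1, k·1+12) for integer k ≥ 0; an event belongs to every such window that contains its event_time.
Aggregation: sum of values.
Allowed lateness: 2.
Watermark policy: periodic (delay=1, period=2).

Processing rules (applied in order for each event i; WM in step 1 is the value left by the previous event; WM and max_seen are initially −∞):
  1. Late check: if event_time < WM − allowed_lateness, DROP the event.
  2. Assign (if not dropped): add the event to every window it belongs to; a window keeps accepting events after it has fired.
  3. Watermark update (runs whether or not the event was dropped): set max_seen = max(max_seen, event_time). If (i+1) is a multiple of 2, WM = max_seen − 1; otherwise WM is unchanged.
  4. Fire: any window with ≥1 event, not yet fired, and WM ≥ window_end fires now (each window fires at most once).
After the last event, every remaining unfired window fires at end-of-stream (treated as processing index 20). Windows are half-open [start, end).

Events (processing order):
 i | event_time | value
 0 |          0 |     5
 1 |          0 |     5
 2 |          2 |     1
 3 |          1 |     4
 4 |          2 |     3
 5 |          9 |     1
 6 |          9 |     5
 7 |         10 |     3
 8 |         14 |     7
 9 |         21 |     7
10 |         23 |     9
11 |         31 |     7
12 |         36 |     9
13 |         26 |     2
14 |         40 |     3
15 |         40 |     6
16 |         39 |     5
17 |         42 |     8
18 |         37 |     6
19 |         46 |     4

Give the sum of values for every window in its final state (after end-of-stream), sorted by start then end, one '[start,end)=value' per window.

[0,12)=27 [1,13)=17 [2,14)=13 [3,15)=16 [4,16)=16 [5,17)=16 [6,18)=16 [7,19)=16 [8,20)=16 [9,21)=16 [10,22)=17 [11,23)=14 [12,24)=23 [13,25)=23 [14,26)=23 [15,27)=16 [16,28)=16 [17,29)=16 [18,30)=16 [19,31)=16 [20,32)=23 [21,33)=23 [22,34)=16 [23,35)=16 [24,36)=7 [25,37)=16 [26,38)=16 [27,39)=16 [28,40)=21 [29,41)=30 [30,42)=30 [31,43)=38 [32,44)=31 [33,45)=31 [34,46)=31 [35,47)=35 [36,48)=35 [37,49)=26 [38,50)=26 [39,51)=26 [40,52)=21 [41,53)=12 [42,54)=12 [43,55)=4 [44,56)=4 [45,57)=4 [46,58)=4

i=0 t=0 v=5: → [0,12); WM=−∞
i=1 t=0 v=5: → [0,12); WM=-1
i=2 t=2 v=1: → [2,14),[1,13),[0,12); WM=-1
i=3 t=1 v=4: → [1,13),[0,12); WM=1
i=4 t=2 v=3: → [2,14),[1,13),[0,12); WM=1
i=5 t=9 v=1: → [9,21),[8,20),[7,19),[6,18),[5,17),[4,16),[3,15),[2,14),[1,13),[0,12); WM=8
i=6 t=9 v=5: → [9,21),[8,20),[7,19),[6,18),[5,17),[4,16),[3,15),[2,14),[1,13),[0,12); WM=8
i=7 t=10 v=3: → [10,22),[9,21),[8,20),[7,19),[6,18),[5,17),[4,16),[3,15),[2,14),[1,13),[0,12); WM=9
i=8 t=14 v=7: → [14,26),[13,25),[12,24),[11,23),[10,22),[9,21),[8,20),[7,19),[6,18),[5,17),[4,16),[3,15); WM=9
i=9 t=21 v=7: → [21,33),[20,32),[19,31),[18,30),[17,29),[16,28),[15,27),[14,26),[13,25),[12,24),[11,23),[10,22); WM=20; [0,12) fires=27 [1,13) fires=17 [2,14) fires=13 [3,15) fires=16 [4,16) fires=16 [5,17) fires=16 [6,18) fires=16 [7,19) fires=16 [8,20) fires=16
i=10 t=23 v=9: → [23,35),[22,34),[21,33),[20,32),[19,31),[18,30),[17,29),[16,28),[15,27),[14,26),[13,25),[12,24); WM=20
i=11 t=31 v=7: → [31,43),[30,42),[29,41),[28,40),[27,39),[26,38),[25,37),[24,36),[23,35),[22,34),[21,33),[20,32); WM=30; [9,21) fires=16 [10,22) fires=17 [11,23) fires=14 [12,24) fires=23 [13,25) fires=23 [14,26) fires=23 [15,27) fires=16 [16,28) fires=16 [17,29) fires=16 [18,30) fires=16
i=12 t=36 v=9: → [36,48),[35,47),[34,46),[33,45),[32,44),[31,43),[30,42),[29,41),[28,40),[27,39),[26,38),[25,37); WM=30
i=13 t=26 v=2: DROP (t<30-2); WM=35; [19,31) fires=16 [20,32) fires=23 [21,33) fires=23 [22,34) fires=16 [23,35) fires=16
i=14 t=40 v=3: → [40,52),[39,51),[38,50),[37,49),[36,48),[35,47),[34,46),[33,45),[32,44),[31,43),[30,42),[29,41); WM=35
i=15 t=40 v=6: → [40,52),[39,51),[38,50),[37,49),[36,48),[35,47),[34,46),[33,45),[32,44),[31,43),[30,42),[29,41); WM=39; [24,36) fires=7 [25,37) fires=16 [26,38) fires=16 [27,39) fires=16
i=16 t=39 v=5: → [39,51),[38,50),[37,49),[36,48),[35,47),[34,46),[33,45),[32,44),[31,43),[30,42),[29,41),[28,40); WM=39
i=17 t=42 v=8: → [42,54),[41,53),[40,52),[39,51),[38,50),[37,49),[36,48),[35,47),[34,46),[33,45),[32,44),[31,43); WM=41; [28,40) fires=21 [29,41) fires=30
i=18 t=37 v=6: DROP (t<41-2); WM=41
i=19 t=46 v=4: → [46,58),[45,57),[44,56),[43,55),[42,54),[41,53),[40,52),[39,51),[38,50),[37,49),[36,48),[35,47); WM=45; [30,42) fires=30 [31,43) fires=38 [32,44) fires=31 [33,45) fires=31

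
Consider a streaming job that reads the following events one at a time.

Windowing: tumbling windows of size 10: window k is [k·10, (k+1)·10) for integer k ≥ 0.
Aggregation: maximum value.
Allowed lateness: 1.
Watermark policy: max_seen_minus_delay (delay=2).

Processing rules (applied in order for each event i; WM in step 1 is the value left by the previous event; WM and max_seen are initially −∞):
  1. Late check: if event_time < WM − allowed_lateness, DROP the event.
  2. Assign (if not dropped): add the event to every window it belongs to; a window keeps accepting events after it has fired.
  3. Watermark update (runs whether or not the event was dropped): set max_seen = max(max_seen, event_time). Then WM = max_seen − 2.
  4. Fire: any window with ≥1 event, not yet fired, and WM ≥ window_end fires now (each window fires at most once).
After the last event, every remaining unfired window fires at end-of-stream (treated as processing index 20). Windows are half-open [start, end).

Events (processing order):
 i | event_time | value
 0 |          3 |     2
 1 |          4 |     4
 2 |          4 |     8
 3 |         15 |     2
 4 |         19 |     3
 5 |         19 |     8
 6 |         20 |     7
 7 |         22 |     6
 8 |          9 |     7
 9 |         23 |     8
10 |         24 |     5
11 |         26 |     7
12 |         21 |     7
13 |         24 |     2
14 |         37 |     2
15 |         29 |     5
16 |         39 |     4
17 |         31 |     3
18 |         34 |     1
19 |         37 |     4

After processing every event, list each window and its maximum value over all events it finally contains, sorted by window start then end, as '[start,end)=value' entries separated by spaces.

i=0 t=3 v=2: → [0,10); WM=1
i=1 t=4 v=4: → [0,10); WM=2
i=2 t=4 v=8: → [0,10); WM=2
i=3 t=15 v=2: → [10,20); WM=13; [0,10) fires=8
i=4 t=19 v=3: → [10,20); WM=17
i=5 t=19 v=8: → [10,20); WM=17
i=6 t=20 v=7: → [20,30); WM=18
i=7 t=22 v=6: → [20,30); WM=20; [10,20) fires=8
i=8 t=9 v=7: DROP (t<20-1); WM=20
i=9 t=23 v=8: → [20,30); WM=21
i=10 t=24 v=5: → [20,30); WM=22
i=11 t=26 v=7: → [20,30); WM=24
i=12 t=21 v=7: DROP (t<24-1); WM=24
i=13 t=24 v=2: → [20,30); WM=24
i=14 t=37 v=2: → [30,40); WM=35; [20,30) fires=8
i=15 t=29 v=5: DROP (t<35-1); WM=35
i=16 t=39 v=4: → [30,40); WM=37
i=17 t=31 v=3: DROP (t<37-1); WM=37
i=18 t=34 v=1: DROP (t<37-1); WM=37
i=19 t=37 v=4: → [30,40); WM=37

[0,10)=8 [10,20)=8 [20,30)=8 [30,40)=4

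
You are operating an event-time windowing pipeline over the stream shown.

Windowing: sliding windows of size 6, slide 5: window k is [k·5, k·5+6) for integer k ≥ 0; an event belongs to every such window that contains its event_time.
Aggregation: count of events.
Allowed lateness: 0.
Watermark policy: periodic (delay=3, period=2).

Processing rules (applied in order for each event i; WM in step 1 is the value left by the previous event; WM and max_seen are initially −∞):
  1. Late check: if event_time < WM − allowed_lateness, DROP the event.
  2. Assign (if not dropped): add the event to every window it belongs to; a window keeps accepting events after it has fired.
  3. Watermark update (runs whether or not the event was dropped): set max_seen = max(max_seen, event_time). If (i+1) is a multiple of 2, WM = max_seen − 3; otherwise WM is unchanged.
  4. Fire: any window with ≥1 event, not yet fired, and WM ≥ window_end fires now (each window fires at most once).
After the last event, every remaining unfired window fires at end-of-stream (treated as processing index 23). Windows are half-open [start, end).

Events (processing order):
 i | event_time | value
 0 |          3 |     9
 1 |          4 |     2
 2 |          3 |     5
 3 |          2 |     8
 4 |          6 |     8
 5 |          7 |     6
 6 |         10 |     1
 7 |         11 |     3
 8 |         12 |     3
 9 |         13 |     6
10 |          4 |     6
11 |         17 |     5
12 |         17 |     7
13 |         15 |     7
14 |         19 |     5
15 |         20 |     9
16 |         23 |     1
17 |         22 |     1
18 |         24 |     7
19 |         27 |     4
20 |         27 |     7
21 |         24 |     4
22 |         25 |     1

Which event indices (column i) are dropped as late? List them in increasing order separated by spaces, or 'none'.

i=0 t=3 v=9: → [0,6); WM=−∞
i=1 t=4 v=2: → [0,6); WM=1
i=2 t=3 v=5: → [0,6); WM=1
i=3 t=2 v=8: → [0,6); WM=1
i=4 t=6 v=8: → [5,11); WM=1
i=5 t=7 v=6: → [5,11); WM=4
i=6 t=10 v=1: → [10,16),[5,11); WM=4
i=7 t=11 v=3: → [10,16); WM=8; [0,6) fires=4
i=8 t=12 v=3: → [10,16); WM=8
i=9 t=13 v=6: → [10,16); WM=10
i=10 t=4 v=6: DROP (t<10-0); WM=10
i=11 t=17 v=5: → [15,21); WM=14; [5,11) fires=3
i=12 t=17 v=7: → [15,21); WM=14
i=13 t=15 v=7: → [15,21),[10,16); WM=14
i=14 t=19 v=5: → [15,21); WM=14
i=15 t=20 v=9: → [20,26),[15,21); WM=17; [10,16) fires=5
i=16 t=23 v=1: → [20,26); WM=17
i=17 t=22 v=1: → [20,26); WM=20
i=18 t=24 v=7: → [20,26); WM=20
i=19 t=27 v=4: → [25,31); WM=24; [15,21) fires=5
i=20 t=27 v=7: → [25,31); WM=24
i=21 t=24 v=4: → [20,26); WM=24
i=22 t=25 v=1: → [25,31),[20,26); WM=24

10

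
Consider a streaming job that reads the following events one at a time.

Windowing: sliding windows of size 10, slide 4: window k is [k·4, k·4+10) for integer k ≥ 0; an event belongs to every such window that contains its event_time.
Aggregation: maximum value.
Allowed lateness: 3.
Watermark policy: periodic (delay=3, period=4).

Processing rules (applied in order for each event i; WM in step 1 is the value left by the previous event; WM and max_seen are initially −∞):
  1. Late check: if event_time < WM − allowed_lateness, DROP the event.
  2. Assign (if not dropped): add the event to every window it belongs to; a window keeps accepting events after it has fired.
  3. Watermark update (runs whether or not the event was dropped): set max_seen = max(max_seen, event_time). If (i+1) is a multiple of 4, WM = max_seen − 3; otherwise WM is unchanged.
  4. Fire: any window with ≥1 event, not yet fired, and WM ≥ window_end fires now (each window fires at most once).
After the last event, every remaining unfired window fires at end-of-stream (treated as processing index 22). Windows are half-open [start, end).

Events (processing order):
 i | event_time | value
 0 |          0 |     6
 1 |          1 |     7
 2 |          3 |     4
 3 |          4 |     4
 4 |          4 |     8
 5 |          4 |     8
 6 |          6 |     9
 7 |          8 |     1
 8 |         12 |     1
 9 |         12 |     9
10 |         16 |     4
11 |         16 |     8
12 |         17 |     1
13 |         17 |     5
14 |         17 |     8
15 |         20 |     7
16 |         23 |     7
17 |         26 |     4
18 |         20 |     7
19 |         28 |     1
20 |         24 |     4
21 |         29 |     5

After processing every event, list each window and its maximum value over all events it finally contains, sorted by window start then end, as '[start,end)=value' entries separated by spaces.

[0,10)=9 [4,14)=9 [8,18)=9 [12,22)=9 [16,26)=8 [20,30)=7 [24,34)=5 [28,38)=5

i=0 t=0 v=6: → [0,10); WM=−∞
i=1 t=1 v=7: → [0,10); WM=−∞
i=2 t=3 v=4: → [0,10); WM=−∞
i=3 t=4 v=4: → [4,14),[0,10); WM=1
i=4 t=4 v=8: → [4,14),[0,10); WM=1
i=5 t=4 v=8: → [4,14),[0,10); WM=1
i=6 t=6 v=9: → [4,14),[0,10); WM=1
i=7 t=8 v=1: → [8,18),[4,14),[0,10); WM=5
i=8 t=12 v=1: → [12,22),[8,18),[4,14); WM=5
i=9 t=12 v=9: → [12,22),[8,18),[4,14); WM=5
i=10 t=16 v=4: → [16,26),[12,22),[8,18); WM=5
i=11 t=16 v=8: → [16,26),[12,22),[8,18); WM=13; [0,10) fires=9
i=12 t=17 v=1: → [16,26),[12,22),[8,18); WM=13
i=13 t=17 v=5: → [16,26),[12,22),[8,18); WM=13
i=14 t=17 v=8: → [16,26),[12,22),[8,18); WM=13
i=15 t=20 v=7: → [20,30),[16,26),[12,22); WM=17; [4,14) fires=9
i=16 t=23 v=7: → [20,30),[16,26); WM=17
i=17 t=26 v=4: → [24,34),[20,30); WM=17
i=18 t=20 v=7: → [20,30),[16,26),[12,22); WM=17
i=19 t=28 v=1: → [28,38),[24,34),[20,30); WM=25; [8,18) fires=9 [12,22) fires=9
i=20 t=24 v=4: → [24,34),[20,30),[16,26); WM=25
i=21 t=29 v=5: → [28,38),[24,34),[20,30); WM=25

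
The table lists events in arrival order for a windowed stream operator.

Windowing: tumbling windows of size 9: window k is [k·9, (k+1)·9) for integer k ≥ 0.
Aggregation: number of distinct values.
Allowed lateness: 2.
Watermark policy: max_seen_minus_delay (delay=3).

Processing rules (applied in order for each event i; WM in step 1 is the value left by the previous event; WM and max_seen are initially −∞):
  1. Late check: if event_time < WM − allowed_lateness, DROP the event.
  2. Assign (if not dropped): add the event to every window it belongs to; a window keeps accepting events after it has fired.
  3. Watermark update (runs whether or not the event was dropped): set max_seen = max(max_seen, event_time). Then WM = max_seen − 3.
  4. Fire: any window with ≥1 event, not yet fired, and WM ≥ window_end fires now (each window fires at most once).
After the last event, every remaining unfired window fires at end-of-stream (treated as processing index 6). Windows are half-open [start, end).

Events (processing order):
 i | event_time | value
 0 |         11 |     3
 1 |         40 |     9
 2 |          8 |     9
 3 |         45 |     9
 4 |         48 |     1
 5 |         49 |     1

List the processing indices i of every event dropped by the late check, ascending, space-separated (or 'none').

i=0 t=11 v=3: → [9,18); WM=8
i=1 t=40 v=9: → [36,45); WM=37; [9,18) fires=1
i=2 t=8 v=9: DROP (t<37-2); WM=37
i=3 t=45 v=9: → [45,54); WM=42
i=4 t=48 v=1: → [45,54); WM=45; [36,45) fires=1
i=5 t=49 v=1: → [45,54); WM=46

2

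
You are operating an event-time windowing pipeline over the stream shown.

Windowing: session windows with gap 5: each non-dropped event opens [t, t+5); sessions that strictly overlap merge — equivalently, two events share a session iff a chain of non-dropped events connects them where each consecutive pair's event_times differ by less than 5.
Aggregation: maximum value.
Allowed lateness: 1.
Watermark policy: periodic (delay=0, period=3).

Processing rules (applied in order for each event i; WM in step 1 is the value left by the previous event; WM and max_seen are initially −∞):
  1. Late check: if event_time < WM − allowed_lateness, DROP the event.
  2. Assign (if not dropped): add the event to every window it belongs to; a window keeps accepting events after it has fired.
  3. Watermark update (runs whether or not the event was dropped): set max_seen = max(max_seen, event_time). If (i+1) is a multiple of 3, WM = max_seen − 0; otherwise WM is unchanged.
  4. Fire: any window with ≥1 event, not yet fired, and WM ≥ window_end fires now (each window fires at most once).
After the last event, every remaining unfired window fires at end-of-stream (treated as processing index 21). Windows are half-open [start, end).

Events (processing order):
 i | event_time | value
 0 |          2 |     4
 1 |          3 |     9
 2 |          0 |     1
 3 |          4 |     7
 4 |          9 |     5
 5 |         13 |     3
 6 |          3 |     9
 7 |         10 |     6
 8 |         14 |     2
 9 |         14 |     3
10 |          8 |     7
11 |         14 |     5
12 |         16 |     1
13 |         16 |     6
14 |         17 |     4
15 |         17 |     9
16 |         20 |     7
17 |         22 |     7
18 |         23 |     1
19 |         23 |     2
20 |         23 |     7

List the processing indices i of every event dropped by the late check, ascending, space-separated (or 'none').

6 7 10

i=0 t=2 v=4: → [2,7); WM=−∞
i=1 t=3 v=9: → [2,8); WM=−∞
i=2 t=0 v=1: → [0,8); WM=3
i=3 t=4 v=7: → [0,9); WM=3
i=4 t=9 v=5: → [9,14); WM=3
i=5 t=13 v=3: → [9,18); WM=13
i=6 t=3 v=9: DROP (t<13-1); WM=13
i=7 t=10 v=6: DROP (t<13-1); WM=13
i=8 t=14 v=2: → [9,19); WM=14
i=9 t=14 v=3: → [9,19); WM=14
i=10 t=8 v=7: DROP (t<14-1); WM=14
i=11 t=14 v=5: → [9,19); WM=14
i=12 t=16 v=1: → [9,21); WM=14
i=13 t=16 v=6: → [9,21); WM=14
i=14 t=17 v=4: → [9,22); WM=17
i=15 t=17 v=9: → [9,22); WM=17
i=16 t=20 v=7: → [9,25); WM=17
i=17 t=22 v=7: → [9,27); WM=22
i=18 t=23 v=1: → [9,28); WM=22
i=19 t=23 v=2: → [9,28); WM=22
i=20 t=23 v=7: → [9,28); WM=23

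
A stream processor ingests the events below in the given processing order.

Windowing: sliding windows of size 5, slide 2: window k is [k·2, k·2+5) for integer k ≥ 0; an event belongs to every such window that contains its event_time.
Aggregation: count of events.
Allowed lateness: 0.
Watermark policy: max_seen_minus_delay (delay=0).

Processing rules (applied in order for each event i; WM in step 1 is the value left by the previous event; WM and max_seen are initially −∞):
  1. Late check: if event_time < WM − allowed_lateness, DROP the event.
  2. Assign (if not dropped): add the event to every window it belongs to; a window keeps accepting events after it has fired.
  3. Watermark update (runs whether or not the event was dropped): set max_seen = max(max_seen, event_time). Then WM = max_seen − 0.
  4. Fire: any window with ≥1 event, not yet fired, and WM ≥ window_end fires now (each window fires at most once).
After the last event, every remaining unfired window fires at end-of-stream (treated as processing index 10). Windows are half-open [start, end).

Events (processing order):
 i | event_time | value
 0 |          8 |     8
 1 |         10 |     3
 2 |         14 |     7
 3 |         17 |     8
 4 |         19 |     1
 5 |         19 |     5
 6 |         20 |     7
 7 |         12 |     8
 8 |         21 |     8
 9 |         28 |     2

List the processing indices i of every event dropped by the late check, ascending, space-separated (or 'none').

7

i=0 t=8 v=8: → [8,13),[6,11),[4,9); WM=8
i=1 t=10 v=3: → [10,15),[8,13),[6,11); WM=10; [4,9) fires=1
i=2 t=14 v=7: → [14,19),[12,17),[10,15); WM=14; [6,11) fires=2 [8,13) fires=2
i=3 t=17 v=8: → [16,21),[14,19); WM=17; [10,15) fires=2 [12,17) fires=1
i=4 t=19 v=1: → [18,23),[16,21); WM=19; [14,19) fires=2
i=5 t=19 v=5: → [18,23),[16,21); WM=19
i=6 t=20 v=7: → [20,25),[18,23),[16,21); WM=20
i=7 t=12 v=8: DROP (t<20-0); WM=20
i=8 t=21 v=8: → [20,25),[18,23); WM=21; [16,21) fires=4
i=9 t=28 v=2: → [28,33),[26,31),[24,29); WM=28; [18,23) fires=4 [20,25) fires=2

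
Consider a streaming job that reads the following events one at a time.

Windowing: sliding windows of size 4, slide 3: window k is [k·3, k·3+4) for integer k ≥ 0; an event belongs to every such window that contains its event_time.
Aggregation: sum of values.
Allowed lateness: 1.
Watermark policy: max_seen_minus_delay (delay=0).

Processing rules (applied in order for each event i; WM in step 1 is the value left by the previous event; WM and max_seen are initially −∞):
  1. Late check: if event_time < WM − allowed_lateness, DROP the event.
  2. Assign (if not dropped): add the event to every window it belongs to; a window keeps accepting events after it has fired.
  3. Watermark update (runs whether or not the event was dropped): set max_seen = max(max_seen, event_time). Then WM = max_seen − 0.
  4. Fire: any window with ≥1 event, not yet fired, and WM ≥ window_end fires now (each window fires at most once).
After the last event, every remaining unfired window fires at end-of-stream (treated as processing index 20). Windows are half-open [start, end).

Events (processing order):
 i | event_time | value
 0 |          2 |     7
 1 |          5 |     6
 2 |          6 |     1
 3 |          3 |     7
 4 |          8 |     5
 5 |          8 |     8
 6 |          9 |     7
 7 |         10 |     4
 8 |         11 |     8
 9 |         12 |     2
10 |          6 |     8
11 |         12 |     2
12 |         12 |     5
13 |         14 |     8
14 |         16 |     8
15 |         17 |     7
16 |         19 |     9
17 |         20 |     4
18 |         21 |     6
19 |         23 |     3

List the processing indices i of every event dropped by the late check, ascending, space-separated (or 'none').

i=0 t=2 v=7: → [0,4); WM=2
i=1 t=5 v=6: → [3,7); WM=5; [0,4) fires=7
i=2 t=6 v=1: → [6,10),[3,7); WM=6
i=3 t=3 v=7: DROP (t<6-1); WM=6
i=4 t=8 v=5: → [6,10); WM=8; [3,7) fires=7
i=5 t=8 v=8: → [6,10); WM=8
i=6 t=9 v=7: → [9,13),[6,10); WM=9
i=7 t=10 v=4: → [9,13); WM=10; [6,10) fires=21
i=8 t=11 v=8: → [9,13); WM=11
i=9 t=12 v=2: → [12,16),[9,13); WM=12
i=10 t=6 v=8: DROP (t<12-1); WM=12
i=11 t=12 v=2: → [12,16),[9,13); WM=12
i=12 t=12 v=5: → [12,16),[9,13); WM=12
i=13 t=14 v=8: → [12,16); WM=14; [9,13) fires=28
i=14 t=16 v=8: → [15,19); WM=16; [12,16) fires=17
i=15 t=17 v=7: → [15,19); WM=17
i=16 t=19 v=9: → [18,22); WM=19; [15,19) fires=15
i=17 t=20 v=4: → [18,22); WM=20
i=18 t=21 v=6: → [21,25),[18,22); WM=21
i=19 t=23 v=3: → [21,25); WM=23; [18,22) fires=19

3 10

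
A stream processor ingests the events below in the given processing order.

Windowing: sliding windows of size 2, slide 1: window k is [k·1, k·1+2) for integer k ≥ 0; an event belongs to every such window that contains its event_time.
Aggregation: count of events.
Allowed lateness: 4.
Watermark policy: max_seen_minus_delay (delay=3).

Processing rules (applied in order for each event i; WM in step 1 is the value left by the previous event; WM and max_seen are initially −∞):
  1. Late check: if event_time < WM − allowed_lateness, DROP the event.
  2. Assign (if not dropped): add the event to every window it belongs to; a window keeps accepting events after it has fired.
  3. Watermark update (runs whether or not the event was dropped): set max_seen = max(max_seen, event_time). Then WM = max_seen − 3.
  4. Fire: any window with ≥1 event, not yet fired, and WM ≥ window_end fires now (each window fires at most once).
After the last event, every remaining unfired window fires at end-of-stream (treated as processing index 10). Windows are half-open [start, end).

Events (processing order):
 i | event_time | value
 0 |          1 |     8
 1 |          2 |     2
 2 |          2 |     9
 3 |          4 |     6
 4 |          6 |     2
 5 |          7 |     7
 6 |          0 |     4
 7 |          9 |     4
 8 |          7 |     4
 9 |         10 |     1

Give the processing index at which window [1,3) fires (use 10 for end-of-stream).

4

i=0 t=1 v=8: → [1,3),[0,2); WM=-2
i=1 t=2 v=2: → [2,4),[1,3); WM=-1
i=2 t=2 v=9: → [2,4),[1,3); WM=-1
i=3 t=4 v=6: → [4,6),[3,5); WM=1
i=4 t=6 v=2: → [6,8),[5,7); WM=3; [0,2) fires=1 [1,3) fires=3
i=5 t=7 v=7: → [7,9),[6,8); WM=4; [2,4) fires=2
i=6 t=0 v=4: → [0,2); WM=4
i=7 t=9 v=4: → [9,11),[8,10); WM=6; [3,5) fires=1 [4,6) fires=1
i=8 t=7 v=4: → [7,9),[6,8); WM=6
i=9 t=10 v=1: → [10,12),[9,11); WM=7; [5,7) fires=1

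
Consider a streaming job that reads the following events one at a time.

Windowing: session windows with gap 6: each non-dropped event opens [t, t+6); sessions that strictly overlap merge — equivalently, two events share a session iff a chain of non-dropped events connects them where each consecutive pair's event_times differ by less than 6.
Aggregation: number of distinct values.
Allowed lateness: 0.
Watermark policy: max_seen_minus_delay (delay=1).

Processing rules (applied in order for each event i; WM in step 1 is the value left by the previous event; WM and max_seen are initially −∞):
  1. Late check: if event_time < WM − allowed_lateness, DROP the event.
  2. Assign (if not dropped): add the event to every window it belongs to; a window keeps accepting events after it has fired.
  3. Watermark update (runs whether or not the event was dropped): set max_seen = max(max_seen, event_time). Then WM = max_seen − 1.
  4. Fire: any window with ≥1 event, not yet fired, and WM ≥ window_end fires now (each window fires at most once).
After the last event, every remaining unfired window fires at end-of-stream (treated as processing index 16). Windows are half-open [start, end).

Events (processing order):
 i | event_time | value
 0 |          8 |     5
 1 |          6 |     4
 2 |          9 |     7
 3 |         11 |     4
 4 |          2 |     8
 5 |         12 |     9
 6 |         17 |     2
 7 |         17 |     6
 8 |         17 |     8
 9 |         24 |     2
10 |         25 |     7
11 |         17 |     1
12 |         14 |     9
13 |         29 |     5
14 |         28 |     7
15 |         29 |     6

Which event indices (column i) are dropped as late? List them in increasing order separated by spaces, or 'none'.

1 4 11 12

i=0 t=8 v=5: → [8,14); WM=7
i=1 t=6 v=4: DROP (t<7-0); WM=7
i=2 t=9 v=7: → [8,15); WM=8
i=3 t=11 v=4: → [8,17); WM=10
i=4 t=2 v=8: DROP (t<10-0); WM=10
i=5 t=12 v=9: → [8,18); WM=11
i=6 t=17 v=2: → [8,23); WM=16
i=7 t=17 v=6: → [8,23); WM=16
i=8 t=17 v=8: → [8,23); WM=16
i=9 t=24 v=2: → [24,30); WM=23
i=10 t=25 v=7: → [24,31); WM=24
i=11 t=17 v=1: DROP (t<24-0); WM=24
i=12 t=14 v=9: DROP (t<24-0); WM=24
i=13 t=29 v=5: → [24,35); WM=28
i=14 t=28 v=7: → [24,35); WM=28
i=15 t=29 v=6: → [24,35); WM=28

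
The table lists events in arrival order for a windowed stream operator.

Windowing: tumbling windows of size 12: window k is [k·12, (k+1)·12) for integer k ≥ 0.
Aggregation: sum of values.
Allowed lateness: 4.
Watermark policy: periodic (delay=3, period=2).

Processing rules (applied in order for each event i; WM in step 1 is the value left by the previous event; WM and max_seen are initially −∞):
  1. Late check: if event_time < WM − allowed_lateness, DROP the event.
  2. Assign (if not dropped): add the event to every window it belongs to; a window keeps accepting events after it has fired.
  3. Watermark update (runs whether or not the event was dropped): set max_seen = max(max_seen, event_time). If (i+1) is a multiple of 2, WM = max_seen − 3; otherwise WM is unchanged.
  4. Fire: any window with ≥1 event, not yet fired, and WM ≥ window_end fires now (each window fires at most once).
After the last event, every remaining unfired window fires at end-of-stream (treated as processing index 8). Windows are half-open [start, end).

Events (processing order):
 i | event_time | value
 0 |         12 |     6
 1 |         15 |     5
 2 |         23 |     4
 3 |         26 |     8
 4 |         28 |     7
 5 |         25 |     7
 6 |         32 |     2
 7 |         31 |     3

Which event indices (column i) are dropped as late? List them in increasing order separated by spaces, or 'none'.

none

i=0 t=12 v=6: → [12,24); WM=−∞
i=1 t=15 v=5: → [12,24); WM=12
i=2 t=23 v=4: → [12,24); WM=12
i=3 t=26 v=8: → [24,36); WM=23
i=4 t=28 v=7: → [24,36); WM=23
i=5 t=25 v=7: → [24,36); WM=25; [12,24) fires=15
i=6 t=32 v=2: → [24,36); WM=25
i=7 t=31 v=3: → [24,36); WM=29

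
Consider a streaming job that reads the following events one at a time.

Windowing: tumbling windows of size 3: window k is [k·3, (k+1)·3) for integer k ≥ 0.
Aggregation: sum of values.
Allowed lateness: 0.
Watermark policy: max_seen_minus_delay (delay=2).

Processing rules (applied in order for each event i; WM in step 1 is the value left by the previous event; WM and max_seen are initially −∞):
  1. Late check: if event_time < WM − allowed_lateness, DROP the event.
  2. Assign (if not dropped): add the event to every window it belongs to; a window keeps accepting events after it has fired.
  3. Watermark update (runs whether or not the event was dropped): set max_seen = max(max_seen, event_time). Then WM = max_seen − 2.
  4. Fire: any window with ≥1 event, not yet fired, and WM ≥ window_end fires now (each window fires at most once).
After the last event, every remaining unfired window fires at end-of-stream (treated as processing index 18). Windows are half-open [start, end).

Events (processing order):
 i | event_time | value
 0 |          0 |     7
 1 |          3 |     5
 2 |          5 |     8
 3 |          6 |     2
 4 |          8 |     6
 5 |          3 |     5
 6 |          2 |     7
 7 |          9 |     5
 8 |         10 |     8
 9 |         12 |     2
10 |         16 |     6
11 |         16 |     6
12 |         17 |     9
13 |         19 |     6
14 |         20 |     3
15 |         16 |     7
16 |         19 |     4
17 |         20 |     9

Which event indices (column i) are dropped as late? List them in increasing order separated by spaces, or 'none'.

i=0 t=0 v=7: → [0,3); WM=-2
i=1 t=3 v=5: → [3,6); WM=1
i=2 t=5 v=8: → [3,6); WM=3; [0,3) fires=7
i=3 t=6 v=2: → [6,9); WM=4
i=4 t=8 v=6: → [6,9); WM=6; [3,6) fires=13
i=5 t=3 v=5: DROP (t<6-0); WM=6
i=6 t=2 v=7: DROP (t<6-0); WM=6
i=7 t=9 v=5: → [9,12); WM=7
i=8 t=10 v=8: → [9,12); WM=8
i=9 t=12 v=2: → [12,15); WM=10; [6,9) fires=8
i=10 t=16 v=6: → [15,18); WM=14; [9,12) fires=13
i=11 t=16 v=6: → [15,18); WM=14
i=12 t=17 v=9: → [15,18); WM=15; [12,15) fires=2
i=13 t=19 v=6: → [18,21); WM=17
i=14 t=20 v=3: → [18,21); WM=18; [15,18) fires=21
i=15 t=16 v=7: DROP (t<18-0); WM=18
i=16 t=19 v=4: → [18,21); WM=18
i=17 t=20 v=9: → [18,21); WM=18

5 6 15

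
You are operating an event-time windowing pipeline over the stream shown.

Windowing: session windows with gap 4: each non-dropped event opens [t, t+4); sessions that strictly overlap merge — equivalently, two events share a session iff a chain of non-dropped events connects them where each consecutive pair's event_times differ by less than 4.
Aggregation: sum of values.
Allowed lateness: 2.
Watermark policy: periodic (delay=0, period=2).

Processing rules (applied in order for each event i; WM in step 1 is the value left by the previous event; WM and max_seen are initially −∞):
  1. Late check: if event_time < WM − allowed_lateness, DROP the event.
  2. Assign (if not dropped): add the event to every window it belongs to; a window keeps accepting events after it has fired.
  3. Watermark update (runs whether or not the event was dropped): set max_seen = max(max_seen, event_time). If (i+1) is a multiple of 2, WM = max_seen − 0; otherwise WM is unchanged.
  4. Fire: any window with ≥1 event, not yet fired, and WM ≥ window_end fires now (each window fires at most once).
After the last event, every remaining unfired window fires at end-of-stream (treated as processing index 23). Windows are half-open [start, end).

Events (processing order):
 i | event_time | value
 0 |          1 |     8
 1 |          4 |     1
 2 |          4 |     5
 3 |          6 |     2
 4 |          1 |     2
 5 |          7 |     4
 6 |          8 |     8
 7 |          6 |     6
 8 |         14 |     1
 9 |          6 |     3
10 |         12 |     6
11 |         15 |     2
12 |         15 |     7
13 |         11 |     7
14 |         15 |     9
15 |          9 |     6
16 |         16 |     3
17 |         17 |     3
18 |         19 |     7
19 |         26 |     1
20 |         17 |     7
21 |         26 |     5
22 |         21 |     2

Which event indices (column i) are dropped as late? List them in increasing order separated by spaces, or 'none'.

4 13 15 20 22

i=0 t=1 v=8: → [1,5); WM=−∞
i=1 t=4 v=1: → [1,8); WM=4
i=2 t=4 v=5: → [1,8); WM=4
i=3 t=6 v=2: → [1,10); WM=6
i=4 t=1 v=2: DROP (t<6-2); WM=6
i=5 t=7 v=4: → [1,11); WM=7
i=6 t=8 v=8: → [1,12); WM=7
i=7 t=6 v=6: → [1,12); WM=8
i=8 t=14 v=1: → [14,18); WM=8
i=9 t=6 v=3: → [1,12); WM=14
i=10 t=12 v=6: → [12,18); WM=14
i=11 t=15 v=2: → [12,19); WM=15
i=12 t=15 v=7: → [12,19); WM=15
i=13 t=11 v=7: DROP (t<15-2); WM=15
i=14 t=15 v=9: → [12,19); WM=15
i=15 t=9 v=6: DROP (t<15-2); WM=15
i=16 t=16 v=3: → [12,20); WM=15
i=17 t=17 v=3: → [12,21); WM=17
i=18 t=19 v=7: → [12,23); WM=17
i=19 t=26 v=1: → [26,30); WM=26
i=20 t=17 v=7: DROP (t<26-2); WM=26
i=21 t=26 v=5: → [26,30); WM=26
i=22 t=21 v=2: DROP (t<26-2); WM=26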